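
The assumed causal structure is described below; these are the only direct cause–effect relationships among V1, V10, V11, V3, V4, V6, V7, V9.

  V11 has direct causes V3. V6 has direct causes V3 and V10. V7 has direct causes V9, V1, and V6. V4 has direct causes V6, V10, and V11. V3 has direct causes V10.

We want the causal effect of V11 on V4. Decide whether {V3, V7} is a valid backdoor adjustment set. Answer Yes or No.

Yes

Backdoor paths from V11 to V4 (paths whose first edge points into V11):
  P1: V11 <- V3 <- V10 -> V6 -> V4
  P2: V11 <- V3 <- V10 -> V4
  P3: V11 <- V3 -> V6 <- V10 -> V4
  P4: V11 <- V3 -> V6 -> V4
Condition 1 (no descendant of V11 in the set): holds — descendants of V11 are {V4}; none are in {V3, V7}.
Condition 2 (every backdoor path blocked by {V3, V7}):
  P1: blocked at chain node V3 ∈ conditioning set.
  P2: blocked at chain node V3 ∈ conditioning set.
  P3: blocked at fork node V3 ∈ conditioning set.
  P4: blocked at fork node V3 ∈ conditioning set.
{V3, V7} satisfies the backdoor criterion.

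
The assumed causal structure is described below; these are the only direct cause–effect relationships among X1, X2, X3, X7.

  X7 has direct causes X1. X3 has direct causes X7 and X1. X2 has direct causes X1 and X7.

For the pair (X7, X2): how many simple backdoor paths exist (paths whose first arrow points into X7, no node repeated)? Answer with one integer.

A backdoor path from X7 to X2 is any simple undirected path whose first edge points into X7 (i.e. leaves X7 via a parent).
Parents of X7: {X1}.
Enumerating:
  P1: X7 <- X1 -> X2
That exhausts the simple backdoor paths. Count: 1.

1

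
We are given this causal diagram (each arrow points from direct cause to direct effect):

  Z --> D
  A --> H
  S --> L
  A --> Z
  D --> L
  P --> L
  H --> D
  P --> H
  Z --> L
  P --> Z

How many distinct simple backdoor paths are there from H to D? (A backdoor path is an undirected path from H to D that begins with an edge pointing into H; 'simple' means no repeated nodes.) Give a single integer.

A backdoor path from H to D is any simple undirected path whose first edge points into H (i.e. leaves H via a parent).
Parents of H: {A, P}.
Enumerating:
  P1: H <- A -> Z <- P -> L <- D
  P2: H <- A -> Z -> D
  P3: H <- A -> Z -> L <- D
  P4: H <- P -> Z -> D
  P5: H <- P -> Z -> L <- D
  P6: H <- P -> L <- Z -> D
  P7: H <- P -> L <- D
That exhausts the simple backdoor paths. Count: 7.

7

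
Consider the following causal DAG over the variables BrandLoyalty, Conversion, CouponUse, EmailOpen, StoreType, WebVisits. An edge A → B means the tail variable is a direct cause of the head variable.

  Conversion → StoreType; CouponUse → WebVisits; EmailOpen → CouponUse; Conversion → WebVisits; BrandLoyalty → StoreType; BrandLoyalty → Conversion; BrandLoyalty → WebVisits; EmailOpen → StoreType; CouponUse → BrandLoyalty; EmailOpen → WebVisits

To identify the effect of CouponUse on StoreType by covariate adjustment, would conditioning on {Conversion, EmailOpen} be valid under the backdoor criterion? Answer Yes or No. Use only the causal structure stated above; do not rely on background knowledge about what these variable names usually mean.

Backdoor paths from CouponUse to StoreType (paths whose first edge points into CouponUse):
  P1: CouponUse <- EmailOpen -> StoreType
  P2: CouponUse <- EmailOpen -> WebVisits <- BrandLoyalty -> Conversion -> StoreType
  P3: CouponUse <- EmailOpen -> WebVisits <- BrandLoyalty -> StoreType
  P4: CouponUse <- EmailOpen -> WebVisits <- Conversion <- BrandLoyalty -> StoreType
  P5: CouponUse <- EmailOpen -> WebVisits <- Conversion -> StoreType
Condition 1 (no descendant of CouponUse in the set): FAILS — Conversion is a descendant of CouponUse.
Condition 2 (every backdoor path blocked by {Conversion, EmailOpen}):
  P1: blocked at fork node EmailOpen ∈ conditioning set.
  P2: blocked at fork node EmailOpen ∈ conditioning set.
  P3: blocked at fork node EmailOpen ∈ conditioning set.
  P4: blocked at fork node EmailOpen ∈ conditioning set.
  P5: blocked at fork node EmailOpen ∈ conditioning set.
{Conversion, EmailOpen} does not satisfy the backdoor criterion.

No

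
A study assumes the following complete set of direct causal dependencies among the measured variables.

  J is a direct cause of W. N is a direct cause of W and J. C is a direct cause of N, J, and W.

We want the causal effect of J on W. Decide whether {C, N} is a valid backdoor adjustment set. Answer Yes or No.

Backdoor paths from J to W (paths whose first edge points into J):
  P1: J <- C -> N -> W
  P2: J <- C -> W
  P3: J <- N <- C -> W
  P4: J <- N -> W
Condition 1 (no descendant of J in the set): holds — descendants of J are {W}; none are in {C, N}.
Condition 2 (every backdoor path blocked by {C, N}):
  P1: blocked at fork node C ∈ conditioning set.
  P2: blocked at fork node C ∈ conditioning set.
  P3: blocked at chain node N ∈ conditioning set.
  P4: blocked at fork node N ∈ conditioning set.
{C, N} satisfies the backdoor criterion.

Yes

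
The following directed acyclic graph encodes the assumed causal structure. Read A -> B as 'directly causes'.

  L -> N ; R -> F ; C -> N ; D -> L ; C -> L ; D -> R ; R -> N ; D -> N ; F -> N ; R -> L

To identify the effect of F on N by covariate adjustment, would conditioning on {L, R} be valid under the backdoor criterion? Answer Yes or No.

Yes

Backdoor paths from F to N (paths whose first edge points into F):
  P1: F <- R <- D -> L <- C -> N
  P2: F <- R <- D -> L -> N
  P3: F <- R <- D -> N
  P4: F <- R -> L <- D -> N
  P5: F <- R -> L <- C -> N
  P6: F <- R -> L -> N
  P7: F <- R -> N
Condition 1 (no descendant of F in the set): holds — descendants of F are {N}; none are in {L, R}.
Condition 2 (every backdoor path blocked by {L, R}):
  P1: blocked at chain node R ∈ conditioning set.
  P2: blocked at chain node R ∈ conditioning set.
  P3: blocked at chain node R ∈ conditioning set.
  P4: blocked at fork node R ∈ conditioning set.
  P5: blocked at fork node R ∈ conditioning set.
  P6: blocked at fork node R ∈ conditioning set.
  P7: blocked at fork node R ∈ conditioning set.
{L, R} satisfies the backdoor criterion.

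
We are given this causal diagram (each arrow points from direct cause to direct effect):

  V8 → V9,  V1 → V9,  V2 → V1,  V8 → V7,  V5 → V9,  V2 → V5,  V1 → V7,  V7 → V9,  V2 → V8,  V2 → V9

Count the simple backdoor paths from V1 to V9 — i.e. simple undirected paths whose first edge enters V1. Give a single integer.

4

A backdoor path from V1 to V9 is any simple undirected path whose first edge points into V1 (i.e. leaves V1 via a parent).
Parents of V1: {V2}.
Enumerating:
  P1: V1 <- V2 -> V8 -> V7 -> V9
  P2: V1 <- V2 -> V8 -> V9
  P3: V1 <- V2 -> V5 -> V9
  P4: V1 <- V2 -> V9
That exhausts the simple backdoor paths. Count: 4.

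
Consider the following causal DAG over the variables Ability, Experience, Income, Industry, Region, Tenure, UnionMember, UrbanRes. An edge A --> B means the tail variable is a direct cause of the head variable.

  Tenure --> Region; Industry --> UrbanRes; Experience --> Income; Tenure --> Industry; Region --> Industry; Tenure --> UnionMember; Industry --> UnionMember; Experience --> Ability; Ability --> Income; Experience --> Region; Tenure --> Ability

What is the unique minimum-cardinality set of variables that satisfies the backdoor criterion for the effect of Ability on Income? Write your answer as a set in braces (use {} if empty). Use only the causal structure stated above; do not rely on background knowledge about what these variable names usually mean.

{Experience}

Variables eligible for adjustment (non-descendants of Ability, excluding Ability and Income): {Experience, Industry, Region, Tenure, UnionMember, UrbanRes}.
Backdoor paths from Ability to Income:
  P1: Ability <- Experience -> Income
  P2: Ability <- Tenure -> Region <- Experience -> Income
  P3: Ability <- Tenure -> Industry <- Region <- Experience -> Income
  P4: Ability <- Tenure -> UnionMember <- Industry <- Region <- Experience -> Income
The empty set is not sufficient: P1 (Ability <- Experience -> Income) has no collider blocking it and no conditioned non-collider, so it is open.
Try {Experience}:
  P1: blocked at fork node Experience ∈ conditioning set.
  P2: blocked at collider Region (neither it nor any descendant is in the conditioning set).
  P3: blocked at collider Industry (neither it nor any descendant is in the conditioning set).
  P4: blocked at collider UnionMember (neither it nor any descendant is in the conditioning set).
{Experience} contains no descendant of Ability and blocks every backdoor path.
No other singleton works — e.g. {Tenure} leaves P1 open — so {Experience} is the unique smallest valid adjustment set.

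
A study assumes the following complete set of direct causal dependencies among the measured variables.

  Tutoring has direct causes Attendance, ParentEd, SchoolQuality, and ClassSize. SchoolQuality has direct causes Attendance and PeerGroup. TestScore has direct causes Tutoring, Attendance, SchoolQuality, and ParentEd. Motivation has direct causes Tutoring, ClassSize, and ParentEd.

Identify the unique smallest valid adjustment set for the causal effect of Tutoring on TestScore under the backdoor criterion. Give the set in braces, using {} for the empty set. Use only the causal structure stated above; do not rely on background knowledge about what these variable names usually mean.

Variables eligible for adjustment (non-descendants of Tutoring, excluding Tutoring and TestScore): {Attendance, ClassSize, ParentEd, PeerGroup, SchoolQuality}.
Backdoor paths from Tutoring to TestScore:
  P1: Tutoring <- Attendance -> SchoolQuality -> TestScore
  P2: Tutoring <- Attendance -> TestScore
  P3: Tutoring <- ClassSize -> Motivation <- ParentEd -> TestScore
  P4: Tutoring <- ParentEd -> TestScore
  P5: Tutoring <- SchoolQuality <- Attendance -> TestScore
  P6: Tutoring <- SchoolQuality -> TestScore
The empty set is not sufficient: P1 (Tutoring <- Attendance -> SchoolQuality -> TestScore) has no collider blocking it and no conditioned non-collider, so it is open.
Try {Attendance, ParentEd, SchoolQuality}:
  P1: blocked at fork node Attendance ∈ conditioning set.
  P2: blocked at fork node Attendance ∈ conditioning set.
  P3: blocked at collider Motivation (neither it nor any descendant is in the conditioning set).
  P4: blocked at fork node ParentEd ∈ conditioning set.
  P5: blocked at chain node SchoolQuality ∈ conditioning set.
  P6: blocked at fork node SchoolQuality ∈ conditioning set.
{Attendance, ParentEd, SchoolQuality} contains no descendant of Tutoring and blocks every backdoor path.
Every element of {Attendance, ParentEd, SchoolQuality} is needed (dropping Attendance leaves P2 open; dropping ParentEd leaves P4 open; dropping SchoolQuality leaves P6 open), so no proper subset is valid.
Among all size-3 subsets of the eligible variables, only {Attendance, ParentEd, SchoolQuality} blocks every backdoor path, so it is the unique smallest valid adjustment set.

{Attendance, ParentEd, SchoolQuality}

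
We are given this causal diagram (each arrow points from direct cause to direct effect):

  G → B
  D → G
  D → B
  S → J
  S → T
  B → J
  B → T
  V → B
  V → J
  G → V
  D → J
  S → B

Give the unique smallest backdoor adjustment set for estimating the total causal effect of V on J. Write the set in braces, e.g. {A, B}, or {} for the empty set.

{G}

Variables eligible for adjustment (non-descendants of V, excluding V and J): {D, G, S}.
Backdoor paths from V to J:
  P1: V <- G <- D -> B <- S -> J
  P2: V <- G <- D -> B -> J
  P3: V <- G <- D -> B -> T <- S -> J
  P4: V <- G <- D -> J
  P5: V <- G -> B <- D -> J
  P6: V <- G -> B <- S -> J
  P7: V <- G -> B -> J
  P8: V <- G -> B -> T <- S -> J
The empty set is not sufficient: P2 (V <- G <- D -> B -> J) has no collider blocking it and no conditioned non-collider, so it is open.
Try {G}:
  P1: blocked at chain node G ∈ conditioning set.
  P2: blocked at chain node G ∈ conditioning set.
  P3: blocked at chain node G ∈ conditioning set.
  P4: blocked at chain node G ∈ conditioning set.
  P5: blocked at fork node G ∈ conditioning set.
  P6: blocked at fork node G ∈ conditioning set.
  P7: blocked at fork node G ∈ conditioning set.
  P8: blocked at fork node G ∈ conditioning set.
{G} contains no descendant of V and blocks every backdoor path.
No other singleton works — e.g. {D} leaves P7 open — so {G} is the unique smallest valid adjustment set.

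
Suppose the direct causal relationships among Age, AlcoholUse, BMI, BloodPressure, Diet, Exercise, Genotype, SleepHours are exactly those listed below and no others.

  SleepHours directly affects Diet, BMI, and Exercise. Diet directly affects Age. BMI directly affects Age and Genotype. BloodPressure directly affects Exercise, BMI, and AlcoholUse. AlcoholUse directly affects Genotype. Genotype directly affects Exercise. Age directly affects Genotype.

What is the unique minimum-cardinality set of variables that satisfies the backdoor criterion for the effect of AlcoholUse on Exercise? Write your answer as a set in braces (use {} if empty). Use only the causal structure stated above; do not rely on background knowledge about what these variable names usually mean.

Variables eligible for adjustment (non-descendants of AlcoholUse, excluding AlcoholUse and Exercise): {Age, BMI, BloodPressure, Diet, SleepHours}.
Backdoor paths from AlcoholUse to Exercise:
  P1: AlcoholUse <- BloodPressure -> BMI <- SleepHours -> Diet -> Age -> Genotype -> Exercise
  P2: AlcoholUse <- BloodPressure -> BMI <- SleepHours -> Exercise
  P3: AlcoholUse <- BloodPressure -> BMI -> Age <- Diet <- SleepHours -> Exercise
  P4: AlcoholUse <- BloodPressure -> BMI -> Age -> Genotype -> Exercise
  P5: AlcoholUse <- BloodPressure -> BMI -> Genotype <- Age <- Diet <- SleepHours -> Exercise
  P6: AlcoholUse <- BloodPressure -> BMI -> Genotype -> Exercise
  P7: AlcoholUse <- BloodPressure -> Exercise
The empty set is not sufficient: P4 (AlcoholUse <- BloodPressure -> BMI -> Age -> Genotype -> Exercise) has no collider blocking it and no conditioned non-collider, so it is open.
Try {BloodPressure}:
  P1: blocked at fork node BloodPressure ∈ conditioning set.
  P2: blocked at fork node BloodPressure ∈ conditioning set.
  P3: blocked at fork node BloodPressure ∈ conditioning set.
  P4: blocked at fork node BloodPressure ∈ conditioning set.
  P5: blocked at fork node BloodPressure ∈ conditioning set.
  P6: blocked at fork node BloodPressure ∈ conditioning set.
  P7: blocked at fork node BloodPressure ∈ conditioning set.
{BloodPressure} contains no descendant of AlcoholUse and blocks every backdoor path.
No other singleton works — e.g. {SleepHours} leaves P4 open — so {BloodPressure} is the unique smallest valid adjustment set.

{BloodPressure}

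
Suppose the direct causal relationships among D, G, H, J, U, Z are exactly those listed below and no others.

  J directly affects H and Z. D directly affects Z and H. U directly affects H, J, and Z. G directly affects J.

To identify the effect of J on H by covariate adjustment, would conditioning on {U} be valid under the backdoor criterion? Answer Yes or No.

Backdoor paths from J to H (paths whose first edge points into J):
  P1: J <- U -> Z <- D -> H
  P2: J <- U -> H
Condition 1 (no descendant of J in the set): holds — descendants of J are {H, Z}; none are in {U}.
Condition 2 (every backdoor path blocked by {U}):
  P1: blocked at fork node U ∈ conditioning set.
  P2: blocked at fork node U ∈ conditioning set.
{U} satisfies the backdoor criterion.

Yes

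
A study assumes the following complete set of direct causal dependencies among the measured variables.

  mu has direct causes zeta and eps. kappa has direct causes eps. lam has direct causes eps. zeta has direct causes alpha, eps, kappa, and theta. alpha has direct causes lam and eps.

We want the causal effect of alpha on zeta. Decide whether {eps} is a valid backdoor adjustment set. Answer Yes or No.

Backdoor paths from alpha to zeta (paths whose first edge points into alpha):
  P1: alpha <- eps -> kappa -> zeta
  P2: alpha <- eps -> zeta
  P3: alpha <- eps -> mu <- zeta
  P4: alpha <- lam <- eps -> kappa -> zeta
  P5: alpha <- lam <- eps -> zeta
  P6: alpha <- lam <- eps -> mu <- zeta
Condition 1 (no descendant of alpha in the set): holds — descendants of alpha are {mu, zeta}; none are in {eps}.
Condition 2 (every backdoor path blocked by {eps}):
  P1: blocked at fork node eps ∈ conditioning set.
  P2: blocked at fork node eps ∈ conditioning set.
  P3: blocked at fork node eps ∈ conditioning set.
  P4: blocked at fork node eps ∈ conditioning set.
  P5: blocked at fork node eps ∈ conditioning set.
  P6: blocked at fork node eps ∈ conditioning set.
{eps} satisfies the backdoor criterion.

Yes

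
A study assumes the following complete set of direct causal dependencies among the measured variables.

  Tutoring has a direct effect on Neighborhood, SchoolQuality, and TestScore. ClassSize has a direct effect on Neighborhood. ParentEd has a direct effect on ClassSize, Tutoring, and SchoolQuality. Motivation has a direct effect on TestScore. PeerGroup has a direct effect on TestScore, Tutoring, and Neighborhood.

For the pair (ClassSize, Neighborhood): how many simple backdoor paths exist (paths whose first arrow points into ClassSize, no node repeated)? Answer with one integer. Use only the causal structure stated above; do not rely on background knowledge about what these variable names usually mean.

A backdoor path from ClassSize to Neighborhood is any simple undirected path whose first edge points into ClassSize (i.e. leaves ClassSize via a parent).
Parents of ClassSize: {ParentEd}.
Enumerating:
  P1: ClassSize <- ParentEd -> Tutoring <- PeerGroup -> Neighborhood
  P2: ClassSize <- ParentEd -> Tutoring -> TestScore <- PeerGroup -> Neighborhood
  P3: ClassSize <- ParentEd -> Tutoring -> Neighborhood
  P4: ClassSize <- ParentEd -> SchoolQuality <- Tutoring <- PeerGroup -> Neighborhood
  P5: ClassSize <- ParentEd -> SchoolQuality <- Tutoring -> TestScore <- PeerGroup -> Neighborhood
  P6: ClassSize <- ParentEd -> SchoolQuality <- Tutoring -> Neighborhood
That exhausts the simple backdoor paths. Count: 6.

6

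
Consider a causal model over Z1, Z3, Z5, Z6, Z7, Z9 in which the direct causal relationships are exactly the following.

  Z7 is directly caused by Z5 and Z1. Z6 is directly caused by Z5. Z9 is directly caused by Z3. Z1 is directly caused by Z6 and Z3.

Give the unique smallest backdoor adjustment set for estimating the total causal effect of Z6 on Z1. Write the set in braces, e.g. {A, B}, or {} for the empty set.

Variables eligible for adjustment (non-descendants of Z6, excluding Z6 and Z1): {Z3, Z5, Z9}.
Backdoor paths from Z6 to Z1:
  P1: Z6 <- Z5 -> Z7 <- Z1
Each backdoor path contains an unconditioned collider, so every path is already blocked with the empty conditioning set:
  P1: blocked at collider Z7 (neither it nor any descendant is in the conditioning set).
The empty set is therefore the unique smallest valid set.

{}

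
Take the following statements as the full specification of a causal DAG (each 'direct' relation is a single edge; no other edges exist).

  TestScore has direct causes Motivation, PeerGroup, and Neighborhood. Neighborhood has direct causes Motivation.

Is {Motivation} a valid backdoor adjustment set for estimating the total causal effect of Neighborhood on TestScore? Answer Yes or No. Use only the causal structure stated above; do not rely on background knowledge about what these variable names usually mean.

Yes

Backdoor paths from Neighborhood to TestScore (paths whose first edge points into Neighborhood):
  P1: Neighborhood <- Motivation -> TestScore
Condition 1 (no descendant of Neighborhood in the set): holds — descendants of Neighborhood are {TestScore}; none are in {Motivation}.
Condition 2 (every backdoor path blocked by {Motivation}):
  P1: blocked at fork node Motivation ∈ conditioning set.
{Motivation} satisfies the backdoor criterion.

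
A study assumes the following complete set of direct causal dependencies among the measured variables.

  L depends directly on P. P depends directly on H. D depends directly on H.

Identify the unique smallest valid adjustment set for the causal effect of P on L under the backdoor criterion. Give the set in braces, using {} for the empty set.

{}

Variables eligible for adjustment (non-descendants of P, excluding P and L): {D, H}.
Backdoor paths from P to L:
  (none)
With no backdoor paths the empty set already satisfies the criterion, and it is trivially minimal.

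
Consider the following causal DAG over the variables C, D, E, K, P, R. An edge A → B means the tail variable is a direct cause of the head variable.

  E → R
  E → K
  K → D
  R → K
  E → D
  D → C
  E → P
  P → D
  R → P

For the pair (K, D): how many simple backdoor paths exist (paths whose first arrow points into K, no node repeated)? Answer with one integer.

7

A backdoor path from K to D is any simple undirected path whose first edge points into K (i.e. leaves K via a parent).
Parents of K: {E, R}.
Enumerating:
  P1: K <- E -> R -> P -> D
  P2: K <- E -> P -> D
  P3: K <- E -> D
  P4: K <- R <- E -> P -> D
  P5: K <- R <- E -> D
  P6: K <- R -> P <- E -> D
  P7: K <- R -> P -> D
That exhausts the simple backdoor paths. Count: 7.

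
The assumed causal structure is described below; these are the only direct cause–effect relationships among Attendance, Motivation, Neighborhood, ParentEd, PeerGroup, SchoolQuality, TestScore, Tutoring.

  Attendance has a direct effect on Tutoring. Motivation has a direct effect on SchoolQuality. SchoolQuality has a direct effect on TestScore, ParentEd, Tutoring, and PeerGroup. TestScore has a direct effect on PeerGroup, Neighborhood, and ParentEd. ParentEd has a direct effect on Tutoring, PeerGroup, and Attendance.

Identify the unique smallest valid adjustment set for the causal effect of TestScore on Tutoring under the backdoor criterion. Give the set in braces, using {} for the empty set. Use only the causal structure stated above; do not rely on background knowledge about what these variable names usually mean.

Variables eligible for adjustment (non-descendants of TestScore, excluding TestScore and Tutoring): {Motivation, SchoolQuality}.
Backdoor paths from TestScore to Tutoring:
  P1: TestScore <- SchoolQuality -> ParentEd -> Attendance -> Tutoring
  P2: TestScore <- SchoolQuality -> ParentEd -> Tutoring
  P3: TestScore <- SchoolQuality -> PeerGroup <- ParentEd -> Attendance -> Tutoring
  P4: TestScore <- SchoolQuality -> PeerGroup <- ParentEd -> Tutoring
  P5: TestScore <- SchoolQuality -> Tutoring
The empty set is not sufficient: P1 (TestScore <- SchoolQuality -> ParentEd -> Attendance -> Tutoring) has no collider blocking it and no conditioned non-collider, so it is open.
Try {SchoolQuality}:
  P1: blocked at fork node SchoolQuality ∈ conditioning set.
  P2: blocked at fork node SchoolQuality ∈ conditioning set.
  P3: blocked at fork node SchoolQuality ∈ conditioning set.
  P4: blocked at fork node SchoolQuality ∈ conditioning set.
  P5: blocked at fork node SchoolQuality ∈ conditioning set.
{SchoolQuality} contains no descendant of TestScore and blocks every backdoor path.
No other singleton works — e.g. {Motivation} leaves P1 open — so {SchoolQuality} is the unique smallest valid adjustment set.

{SchoolQuality}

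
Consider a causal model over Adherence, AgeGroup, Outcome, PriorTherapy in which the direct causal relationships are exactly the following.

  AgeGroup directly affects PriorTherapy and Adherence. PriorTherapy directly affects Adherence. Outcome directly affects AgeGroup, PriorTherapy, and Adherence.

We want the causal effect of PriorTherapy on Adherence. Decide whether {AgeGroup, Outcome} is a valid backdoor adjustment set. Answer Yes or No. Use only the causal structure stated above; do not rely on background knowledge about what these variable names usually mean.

Backdoor paths from PriorTherapy to Adherence (paths whose first edge points into PriorTherapy):
  P1: PriorTherapy <- Outcome -> AgeGroup -> Adherence
  P2: PriorTherapy <- Outcome -> Adherence
  P3: PriorTherapy <- AgeGroup <- Outcome -> Adherence
  P4: PriorTherapy <- AgeGroup -> Adherence
Condition 1 (no descendant of PriorTherapy in the set): holds — descendants of PriorTherapy are {Adherence}; none are in {AgeGroup, Outcome}.
Condition 2 (every backdoor path blocked by {AgeGroup, Outcome}):
  P1: blocked at fork node Outcome ∈ conditioning set.
  P2: blocked at fork node Outcome ∈ conditioning set.
  P3: blocked at chain node AgeGroup ∈ conditioning set.
  P4: blocked at fork node AgeGroup ∈ conditioning set.
{AgeGroup, Outcome} satisfies the backdoor criterion.

Yes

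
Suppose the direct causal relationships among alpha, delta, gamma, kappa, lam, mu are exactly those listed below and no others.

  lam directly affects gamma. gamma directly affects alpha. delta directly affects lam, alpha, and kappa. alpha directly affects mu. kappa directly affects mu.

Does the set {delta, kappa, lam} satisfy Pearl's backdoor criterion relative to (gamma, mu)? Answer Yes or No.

Yes

Backdoor paths from gamma to mu (paths whose first edge points into gamma):
  P1: gamma <- lam <- delta -> kappa -> mu
  P2: gamma <- lam <- delta -> alpha -> mu
Condition 1 (no descendant of gamma in the set): holds — descendants of gamma are {alpha, mu}; none are in {delta, kappa, lam}.
Condition 2 (every backdoor path blocked by {delta, kappa, lam}):
  P1: blocked at chain node lam ∈ conditioning set.
  P2: blocked at chain node lam ∈ conditioning set.
{delta, kappa, lam} satisfies the backdoor criterion.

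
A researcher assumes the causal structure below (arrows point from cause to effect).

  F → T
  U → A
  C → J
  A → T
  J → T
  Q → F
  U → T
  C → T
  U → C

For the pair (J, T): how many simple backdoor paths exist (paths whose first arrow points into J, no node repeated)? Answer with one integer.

A backdoor path from J to T is any simple undirected path whose first edge points into J (i.e. leaves J via a parent).
Parents of J: {C}.
Enumerating:
  P1: J <- C <- U -> A -> T
  P2: J <- C <- U -> T
  P3: J <- C -> T
That exhausts the simple backdoor paths. Count: 3.

3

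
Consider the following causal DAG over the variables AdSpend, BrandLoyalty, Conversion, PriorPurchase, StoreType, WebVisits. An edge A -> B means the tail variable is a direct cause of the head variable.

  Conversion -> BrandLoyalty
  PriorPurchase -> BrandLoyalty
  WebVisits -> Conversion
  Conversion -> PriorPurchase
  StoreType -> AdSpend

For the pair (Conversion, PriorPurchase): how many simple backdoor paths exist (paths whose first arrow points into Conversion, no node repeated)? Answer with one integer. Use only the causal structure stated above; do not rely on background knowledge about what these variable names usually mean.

0

A backdoor path from Conversion to PriorPurchase is any simple undirected path whose first edge points into Conversion (i.e. leaves Conversion via a parent).
Parents of Conversion: {WebVisits}.
No simple path from any parent of Conversion reaches PriorPurchase without revisiting Conversion, so there are no backdoor paths.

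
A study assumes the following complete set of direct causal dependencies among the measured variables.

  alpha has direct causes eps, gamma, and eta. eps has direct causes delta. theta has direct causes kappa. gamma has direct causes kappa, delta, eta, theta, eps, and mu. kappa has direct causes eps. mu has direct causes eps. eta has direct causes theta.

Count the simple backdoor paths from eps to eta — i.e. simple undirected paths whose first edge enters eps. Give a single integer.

A backdoor path from eps to eta is any simple undirected path whose first edge points into eps (i.e. leaves eps via a parent).
Parents of eps: {delta}.
Enumerating:
  P1: eps <- delta -> gamma <- kappa -> theta -> eta
  P2: eps <- delta -> gamma <- theta -> eta
  P3: eps <- delta -> gamma <- eta
  P4: eps <- delta -> gamma -> alpha <- eta
That exhausts the simple backdoor paths. Count: 4.

4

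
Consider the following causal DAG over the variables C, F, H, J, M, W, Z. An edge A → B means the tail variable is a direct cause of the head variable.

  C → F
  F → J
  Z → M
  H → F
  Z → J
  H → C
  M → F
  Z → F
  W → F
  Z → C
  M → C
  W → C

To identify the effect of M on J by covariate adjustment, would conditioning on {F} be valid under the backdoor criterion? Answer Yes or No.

No

Backdoor paths from M to J (paths whose first edge points into M):
  P1: M <- Z -> C <- W -> F -> J
  P2: M <- Z -> C <- H -> F -> J
  P3: M <- Z -> C -> F -> J
  P4: M <- Z -> F -> J
  P5: M <- Z -> J
Condition 1 (no descendant of M in the set): FAILS — F is a descendant of M.
Condition 2 (every backdoor path blocked by {F}):
  P1: blocked at chain node F ∈ conditioning set.
  P2: blocked at chain node F ∈ conditioning set.
  P3: blocked at chain node F ∈ conditioning set.
  P4: blocked at chain node F ∈ conditioning set.
  P5: open — no interior node is in the conditioning set.
{F} does not satisfy the backdoor criterion.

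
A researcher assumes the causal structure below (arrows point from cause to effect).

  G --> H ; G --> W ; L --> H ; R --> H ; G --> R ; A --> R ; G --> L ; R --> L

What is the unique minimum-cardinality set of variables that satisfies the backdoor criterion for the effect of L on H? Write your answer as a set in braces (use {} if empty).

Variables eligible for adjustment (non-descendants of L, excluding L and H): {A, G, R, W}.
Backdoor paths from L to H:
  P1: L <- G -> R -> H
  P2: L <- G -> H
  P3: L <- R <- G -> H
  P4: L <- R -> H
The empty set is not sufficient: P1 (L <- G -> R -> H) has no collider blocking it and no conditioned non-collider, so it is open.
Try {G, R}:
  P1: blocked at fork node G ∈ conditioning set.
  P2: blocked at fork node G ∈ conditioning set.
  P3: blocked at chain node R ∈ conditioning set.
  P4: blocked at fork node R ∈ conditioning set.
{G, R} contains no descendant of L and blocks every backdoor path.
Every element of {G, R} is needed (dropping G leaves P2 open; dropping R leaves P4 open), so no proper subset is valid.
Among all size-2 subsets of the eligible variables, only {G, R} blocks every backdoor path, so it is the unique smallest valid adjustment set.

{G, R}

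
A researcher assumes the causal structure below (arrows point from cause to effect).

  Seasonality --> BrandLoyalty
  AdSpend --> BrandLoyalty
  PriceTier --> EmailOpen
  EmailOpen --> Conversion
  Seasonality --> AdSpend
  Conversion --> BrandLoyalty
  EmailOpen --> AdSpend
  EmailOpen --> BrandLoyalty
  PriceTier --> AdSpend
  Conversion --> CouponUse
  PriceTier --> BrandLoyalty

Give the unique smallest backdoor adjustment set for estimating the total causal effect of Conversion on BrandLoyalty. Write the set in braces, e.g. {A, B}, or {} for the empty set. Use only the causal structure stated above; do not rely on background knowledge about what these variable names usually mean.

{EmailOpen}

Variables eligible for adjustment (non-descendants of Conversion, excluding Conversion and BrandLoyalty): {AdSpend, EmailOpen, PriceTier, Seasonality}.
Backdoor paths from Conversion to BrandLoyalty:
  P1: Conversion <- EmailOpen <- PriceTier -> AdSpend <- Seasonality -> BrandLoyalty
  P2: Conversion <- EmailOpen <- PriceTier -> AdSpend -> BrandLoyalty
  P3: Conversion <- EmailOpen <- PriceTier -> BrandLoyalty
  P4: Conversion <- EmailOpen -> AdSpend <- PriceTier -> BrandLoyalty
  P5: Conversion <- EmailOpen -> AdSpend <- Seasonality -> BrandLoyalty
  P6: Conversion <- EmailOpen -> AdSpend -> BrandLoyalty
  P7: Conversion <- EmailOpen -> BrandLoyalty
The empty set is not sufficient: P2 (Conversion <- EmailOpen <- PriceTier -> AdSpend -> BrandLoyalty) has no collider blocking it and no conditioned non-collider, so it is open.
Try {EmailOpen}:
  P1: blocked at chain node EmailOpen ∈ conditioning set.
  P2: blocked at chain node EmailOpen ∈ conditioning set.
  P3: blocked at chain node EmailOpen ∈ conditioning set.
  P4: blocked at fork node EmailOpen ∈ conditioning set.
  P5: blocked at fork node EmailOpen ∈ conditioning set.
  P6: blocked at fork node EmailOpen ∈ conditioning set.
  P7: blocked at fork node EmailOpen ∈ conditioning set.
{EmailOpen} contains no descendant of Conversion and blocks every backdoor path.
No other singleton works — e.g. {PriceTier} leaves P6 open — so {EmailOpen} is the unique smallest valid adjustment set.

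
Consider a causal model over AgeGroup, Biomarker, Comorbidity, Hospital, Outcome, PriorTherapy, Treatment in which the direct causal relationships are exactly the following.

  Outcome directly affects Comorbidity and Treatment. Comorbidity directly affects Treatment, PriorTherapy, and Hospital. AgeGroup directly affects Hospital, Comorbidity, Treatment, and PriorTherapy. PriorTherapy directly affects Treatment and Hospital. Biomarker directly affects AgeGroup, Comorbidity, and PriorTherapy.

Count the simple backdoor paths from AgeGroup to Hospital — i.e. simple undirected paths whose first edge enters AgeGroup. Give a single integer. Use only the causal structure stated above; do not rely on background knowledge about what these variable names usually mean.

A backdoor path from AgeGroup to Hospital is any simple undirected path whose first edge points into AgeGroup (i.e. leaves AgeGroup via a parent).
Parents of AgeGroup: {Biomarker}.
Enumerating:
  P1: AgeGroup <- Biomarker -> Comorbidity <- Outcome -> Treatment <- PriorTherapy -> Hospital
  P2: AgeGroup <- Biomarker -> Comorbidity -> PriorTherapy -> Hospital
  P3: AgeGroup <- Biomarker -> Comorbidity -> Hospital
  P4: AgeGroup <- Biomarker -> Comorbidity -> Treatment <- PriorTherapy -> Hospital
  P5: AgeGroup <- Biomarker -> PriorTherapy <- Comorbidity -> Hospital
  P6: AgeGroup <- Biomarker -> PriorTherapy -> Hospital
  P7: AgeGroup <- Biomarker -> PriorTherapy -> Treatment <- Outcome -> Comorbidity -> Hospital
  P8: AgeGroup <- Biomarker -> PriorTherapy -> Treatment <- Comorbidity -> Hospital
That exhausts the simple backdoor paths. Count: 8.

8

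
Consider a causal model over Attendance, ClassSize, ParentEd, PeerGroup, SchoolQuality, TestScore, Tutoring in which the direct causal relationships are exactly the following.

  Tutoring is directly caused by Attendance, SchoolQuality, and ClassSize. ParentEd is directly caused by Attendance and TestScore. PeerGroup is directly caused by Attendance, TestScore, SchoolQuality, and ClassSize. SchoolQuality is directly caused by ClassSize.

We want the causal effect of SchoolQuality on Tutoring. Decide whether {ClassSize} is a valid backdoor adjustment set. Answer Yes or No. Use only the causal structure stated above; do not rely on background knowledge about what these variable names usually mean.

Yes

Backdoor paths from SchoolQuality to Tutoring (paths whose first edge points into SchoolQuality):
  P1: SchoolQuality <- ClassSize -> Tutoring
  P2: SchoolQuality <- ClassSize -> PeerGroup <- TestScore -> ParentEd <- Attendance -> Tutoring
  P3: SchoolQuality <- ClassSize -> PeerGroup <- Attendance -> Tutoring
Condition 1 (no descendant of SchoolQuality in the set): holds — descendants of SchoolQuality are {PeerGroup, Tutoring}; none are in {ClassSize}.
Condition 2 (every backdoor path blocked by {ClassSize}):
  P1: blocked at fork node ClassSize ∈ conditioning set.
  P2: blocked at fork node ClassSize ∈ conditioning set.
  P3: blocked at fork node ClassSize ∈ conditioning set.
{ClassSize} satisfies the backdoor criterion.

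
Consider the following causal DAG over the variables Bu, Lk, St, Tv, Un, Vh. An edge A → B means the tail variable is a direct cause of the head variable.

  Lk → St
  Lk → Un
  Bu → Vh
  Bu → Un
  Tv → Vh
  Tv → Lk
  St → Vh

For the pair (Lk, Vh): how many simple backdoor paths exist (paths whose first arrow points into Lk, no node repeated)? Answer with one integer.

1

A backdoor path from Lk to Vh is any simple undirected path whose first edge points into Lk (i.e. leaves Lk via a parent).
Parents of Lk: {Tv}.
Enumerating:
  P1: Lk <- Tv -> Vh
That exhausts the simple backdoor paths. Count: 1.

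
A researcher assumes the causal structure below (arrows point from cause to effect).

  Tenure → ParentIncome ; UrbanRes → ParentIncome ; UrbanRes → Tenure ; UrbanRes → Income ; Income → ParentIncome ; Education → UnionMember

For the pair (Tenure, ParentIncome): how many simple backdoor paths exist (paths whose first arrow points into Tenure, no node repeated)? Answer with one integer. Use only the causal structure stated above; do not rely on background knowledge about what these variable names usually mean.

2

A backdoor path from Tenure to ParentIncome is any simple undirected path whose first edge points into Tenure (i.e. leaves Tenure via a parent).
Parents of Tenure: {UrbanRes}.
Enumerating:
  P1: Tenure <- UrbanRes -> Income -> ParentIncome
  P2: Tenure <- UrbanRes -> ParentIncome
That exhausts the simple backdoor paths. Count: 2.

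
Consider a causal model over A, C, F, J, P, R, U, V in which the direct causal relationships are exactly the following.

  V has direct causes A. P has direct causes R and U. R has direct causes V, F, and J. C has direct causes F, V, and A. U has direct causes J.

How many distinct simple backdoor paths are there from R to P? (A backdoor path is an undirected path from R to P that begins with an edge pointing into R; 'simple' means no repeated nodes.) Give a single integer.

A backdoor path from R to P is any simple undirected path whose first edge points into R (i.e. leaves R via a parent).
Parents of R: {F, J, V}.
Enumerating:
  P1: R <- J -> U -> P
That exhausts the simple backdoor paths. Count: 1.

1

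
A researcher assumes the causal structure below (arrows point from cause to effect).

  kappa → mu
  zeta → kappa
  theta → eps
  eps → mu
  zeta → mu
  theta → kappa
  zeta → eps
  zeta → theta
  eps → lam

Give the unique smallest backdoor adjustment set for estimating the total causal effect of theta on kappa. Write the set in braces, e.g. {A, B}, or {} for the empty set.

Variables eligible for adjustment (non-descendants of theta, excluding theta and kappa): {zeta}.
Backdoor paths from theta to kappa:
  P1: theta <- zeta -> eps -> mu <- kappa
  P2: theta <- zeta -> kappa
  P3: theta <- zeta -> mu <- kappa
The empty set is not sufficient: P2 (theta <- zeta -> kappa) has no collider blocking it and no conditioned non-collider, so it is open.
Try {zeta}:
  P1: blocked at fork node zeta ∈ conditioning set.
  P2: blocked at fork node zeta ∈ conditioning set.
  P3: blocked at fork node zeta ∈ conditioning set.
{zeta} contains no descendant of theta and blocks every backdoor path.
{zeta} is the unique smallest valid adjustment set.

{zeta}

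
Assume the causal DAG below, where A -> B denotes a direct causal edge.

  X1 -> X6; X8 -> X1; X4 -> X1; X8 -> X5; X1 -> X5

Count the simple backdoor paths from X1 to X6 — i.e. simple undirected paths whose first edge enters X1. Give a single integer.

0

A backdoor path from X1 to X6 is any simple undirected path whose first edge points into X1 (i.e. leaves X1 via a parent).
Parents of X1: {X4, X8}.
No simple path from any parent of X1 reaches X6 without revisiting X1, so there are no backdoor paths.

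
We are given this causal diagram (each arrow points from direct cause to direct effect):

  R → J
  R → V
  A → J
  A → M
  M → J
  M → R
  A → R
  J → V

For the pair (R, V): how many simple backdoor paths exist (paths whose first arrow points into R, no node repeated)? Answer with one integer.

A backdoor path from R to V is any simple undirected path whose first edge points into R (i.e. leaves R via a parent).
Parents of R: {A, M}.
Enumerating:
  P1: R <- A -> M -> J -> V
  P2: R <- A -> J -> V
  P3: R <- M <- A -> J -> V
  P4: R <- M -> J -> V
That exhausts the simple backdoor paths. Count: 4.

4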